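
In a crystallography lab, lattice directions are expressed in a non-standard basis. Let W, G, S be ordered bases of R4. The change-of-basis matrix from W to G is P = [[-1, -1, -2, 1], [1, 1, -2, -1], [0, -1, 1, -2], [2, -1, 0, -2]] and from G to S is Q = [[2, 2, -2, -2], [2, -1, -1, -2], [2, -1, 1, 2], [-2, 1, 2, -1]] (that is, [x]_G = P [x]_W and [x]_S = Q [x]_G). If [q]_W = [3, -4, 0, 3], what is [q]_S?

First [q]_G = P [q]_W = [4, -4, -2, 4].
Then [q]_S = Q [q]_G = [-4, 6, 18, -20].

[-4, 6, 18, -20]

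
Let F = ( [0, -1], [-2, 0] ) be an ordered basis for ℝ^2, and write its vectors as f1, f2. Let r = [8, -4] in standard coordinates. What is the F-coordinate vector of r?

We seek scalars with c_1 f1 + c_2 f2 = r; equivalently solve M c = r where the columns of M are f1, f2.
System: 0c_1 - 2c_2 = 8, -c_1 + 0c_2 = -4; solving gives c_1 = 4, c_2 = -4.
Check: 4f1 - 4f2 = [8, -4].

[4, -4]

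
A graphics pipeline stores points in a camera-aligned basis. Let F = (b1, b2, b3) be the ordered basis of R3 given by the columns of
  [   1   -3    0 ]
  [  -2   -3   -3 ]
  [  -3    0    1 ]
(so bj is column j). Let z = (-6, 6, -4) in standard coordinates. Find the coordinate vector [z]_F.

[z]_F is the unique c with M c = z, where M has columns b1, ..., b3.
Solving this 3x3 system gives c = (0, 2, -4).
Check: 0·b1 + 2b2 - 4b3 = (-6, 6, -4).

(0, 2, -4)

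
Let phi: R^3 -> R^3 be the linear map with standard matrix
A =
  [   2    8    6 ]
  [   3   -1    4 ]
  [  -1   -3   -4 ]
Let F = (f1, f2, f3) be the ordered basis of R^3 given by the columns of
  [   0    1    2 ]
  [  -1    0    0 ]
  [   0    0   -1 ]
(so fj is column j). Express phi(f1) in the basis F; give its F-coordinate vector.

[-1, -2, -3]

Column 1 of [phi]_F is the F-coordinate vector of phi(f1).
In standard coordinates phi(f1) = A f1 = [-8, 1, 3].
Converting to F: [-8, 1, 3] = -f1 - 2f2 - 3f3, so the coordinate vector is [-1, -2, -3].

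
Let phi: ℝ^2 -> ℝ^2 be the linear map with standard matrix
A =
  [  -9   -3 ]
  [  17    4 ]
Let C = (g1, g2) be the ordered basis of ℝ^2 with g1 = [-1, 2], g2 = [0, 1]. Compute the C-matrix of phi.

With P the matrix whose columns are g1, g2, [phi]_C = P^(-1) A P.
Column by column: phi(g1) = A g1 = [3, -9]; its C-coordinates [-3, -3] give column 1.
Continuing for each basis vector yields [phi]_C = [[-3, 3], [-3, -2]].

[[-3, 3], [-3, -2]]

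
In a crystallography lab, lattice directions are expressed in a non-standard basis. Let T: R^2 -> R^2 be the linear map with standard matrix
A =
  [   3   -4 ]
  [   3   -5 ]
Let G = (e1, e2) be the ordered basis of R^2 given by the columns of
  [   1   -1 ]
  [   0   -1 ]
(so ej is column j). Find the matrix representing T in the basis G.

[[0, -1], [-3, -2]]

The j-th column of [T]_G is [T(ej)]_G.
T(e1) = A e1 = <3, 3> = 0·e1 - 3e2, so column 1 is <0, -3>.
Repeating for e2 and assembling the columns gives [[0, -1], [-3, -2]].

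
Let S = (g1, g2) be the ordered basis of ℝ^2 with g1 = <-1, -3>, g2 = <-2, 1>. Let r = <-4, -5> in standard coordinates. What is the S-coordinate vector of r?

<2, 1>

[r]_S is the unique c with M c = r, where M has columns g1, g2.
System: -c_1 - 2c_2 = -4, -3c_1 + c_2 = -5; solving gives c_1 = 2, c_2 = 1.
Check: 2g1 + g2 = <-4, -5>.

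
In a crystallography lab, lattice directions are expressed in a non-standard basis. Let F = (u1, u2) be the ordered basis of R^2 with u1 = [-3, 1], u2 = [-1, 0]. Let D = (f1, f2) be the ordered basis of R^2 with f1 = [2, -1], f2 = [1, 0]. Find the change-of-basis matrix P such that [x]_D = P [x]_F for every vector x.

[[-1, 0], [-1, -1]]

Let M have columns uj and N have columns fj. Then for every x, N [x]_D = x = M [x]_F, so P = N^(-1) M.
Since det N = 1, N^(-1) has integer entries; multiplying gives P = [[-1, 0], [-1, -1]].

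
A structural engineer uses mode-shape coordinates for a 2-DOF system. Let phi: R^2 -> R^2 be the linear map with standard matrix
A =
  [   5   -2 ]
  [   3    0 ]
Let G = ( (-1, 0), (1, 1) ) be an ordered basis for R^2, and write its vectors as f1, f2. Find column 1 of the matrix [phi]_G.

Column 1 of [phi]_G is the G-coordinate vector of phi(f1).
In standard coordinates phi(f1) = A f1 = (-5, -3).
Converting to G: (-5, -3) = 2f1 - 3f2, so the coordinate vector is (2, -3).

(2, -3)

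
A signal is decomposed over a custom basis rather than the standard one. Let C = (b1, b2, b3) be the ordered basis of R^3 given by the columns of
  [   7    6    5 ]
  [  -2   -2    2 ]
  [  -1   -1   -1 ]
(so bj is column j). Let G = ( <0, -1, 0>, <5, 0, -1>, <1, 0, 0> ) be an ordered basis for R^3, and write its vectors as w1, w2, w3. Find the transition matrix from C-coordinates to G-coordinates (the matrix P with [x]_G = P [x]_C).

[[2, 2, -2], [1, 1, 1], [2, 1, 0]]

Column j of P is [bj]_G, since P maps C-coordinates to G-coordinates.
Expressing b1 in G: b1 = 2w1 + w2 + 2w3, so column 1 of P is <2, 1, 2>.
Doing the same for each bj gives P = [[2, 2, -2], [1, 1, 1], [2, 1, 0]].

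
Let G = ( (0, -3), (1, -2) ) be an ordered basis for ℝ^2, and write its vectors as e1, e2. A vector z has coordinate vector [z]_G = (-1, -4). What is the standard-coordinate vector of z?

By definition z = -e1 - 4e2.
Summing componentwise gives (-4, 11).

(-4, 11)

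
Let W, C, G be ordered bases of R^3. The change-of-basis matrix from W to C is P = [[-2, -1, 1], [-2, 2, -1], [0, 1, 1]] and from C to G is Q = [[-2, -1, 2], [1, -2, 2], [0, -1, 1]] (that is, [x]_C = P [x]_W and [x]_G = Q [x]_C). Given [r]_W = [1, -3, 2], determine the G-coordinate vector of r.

[2, 21, 9]

Composing the changes, [r]_G = Q P [r]_W.
Q P = [[6, 2, 1], [2, -3, 5], [2, -1, 2]]; applying this to [1, -3, 2] gives [2, 21, 9].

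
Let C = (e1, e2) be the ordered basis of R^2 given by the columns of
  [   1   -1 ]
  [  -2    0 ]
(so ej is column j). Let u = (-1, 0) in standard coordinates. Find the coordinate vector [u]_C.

We seek scalars with c_1 e1 + c_2 e2 = u; equivalently solve M c = u where the columns of M are e1, e2.
System: c_1 - c_2 = -1, -2c_1 + 0c_2 = 0; solving gives c_1 = 0, c_2 = 1.
Check: 0·e1 + e2 = (-1, 0).

(0, 1)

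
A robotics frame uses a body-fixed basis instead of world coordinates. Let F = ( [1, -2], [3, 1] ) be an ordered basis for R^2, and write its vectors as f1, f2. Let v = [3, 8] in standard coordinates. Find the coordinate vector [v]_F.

[-3, 2]

[v]_F is the unique c with M c = v, where M has columns f1, f2.
System: c_1 + 3c_2 = 3, -2c_1 + c_2 = 8; solving gives c_1 = -3, c_2 = 2.
Check: -3f1 + 2f2 = [3, 8].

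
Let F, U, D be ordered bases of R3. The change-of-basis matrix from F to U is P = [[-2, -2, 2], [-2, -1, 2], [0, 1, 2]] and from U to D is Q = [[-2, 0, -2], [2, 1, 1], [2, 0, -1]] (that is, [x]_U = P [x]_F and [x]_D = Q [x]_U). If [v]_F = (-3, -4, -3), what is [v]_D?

(4, 10, 26)

Apply P to get U-coordinates (8, 4, -10), then Q to get D-coordinates.
The result is [v]_D = (4, 10, 26).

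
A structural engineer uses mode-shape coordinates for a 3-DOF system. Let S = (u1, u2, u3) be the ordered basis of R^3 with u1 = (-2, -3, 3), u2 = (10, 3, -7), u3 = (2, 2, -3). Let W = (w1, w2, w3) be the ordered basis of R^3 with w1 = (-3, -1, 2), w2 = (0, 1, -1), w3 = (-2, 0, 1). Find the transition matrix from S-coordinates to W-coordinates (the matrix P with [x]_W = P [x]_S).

Column j of P is [uj]_W, since P maps S-coordinates to W-coordinates.
Expressing u1 in W: u1 = 2w1 - w2 - 2w3, so column 1 of P is (2, -1, -2).
Doing the same for each uj gives P = [[2, -2, 0], [-1, 1, 2], [-2, -2, -1]].

[[2, -2, 0], [-1, 1, 2], [-2, -2, -1]]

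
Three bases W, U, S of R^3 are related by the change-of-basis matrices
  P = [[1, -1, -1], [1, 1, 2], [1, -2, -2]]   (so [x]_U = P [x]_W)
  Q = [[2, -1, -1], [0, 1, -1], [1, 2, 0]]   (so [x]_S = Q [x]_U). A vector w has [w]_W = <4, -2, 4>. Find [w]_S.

First [w]_U = P [w]_W = <2, 10, 0>.
Then [w]_S = Q [w]_U = <-6, 10, 22>.

<-6, 10, 22>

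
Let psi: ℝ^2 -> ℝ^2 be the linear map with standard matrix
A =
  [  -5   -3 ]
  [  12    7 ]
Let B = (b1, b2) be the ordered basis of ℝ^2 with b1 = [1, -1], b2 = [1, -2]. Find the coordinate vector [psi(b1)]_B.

[1, -3]

Compute psi(b1) = A b1 = [-2, 5] in standard coordinates.
Then write this in B-coordinates: solve for y in y_1 b1 + y_2 b2 = [-2, 5].
This gives y = [1, -3], which is column 1 of [psi]_B.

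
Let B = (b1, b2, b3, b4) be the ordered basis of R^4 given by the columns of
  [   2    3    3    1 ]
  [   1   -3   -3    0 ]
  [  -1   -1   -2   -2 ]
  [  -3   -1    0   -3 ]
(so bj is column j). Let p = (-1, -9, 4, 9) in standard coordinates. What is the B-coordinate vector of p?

(-3, 3, -1, -1)

We seek scalars with c_1 b1 + ... + c_4 b4 = p; equivalently solve M c = p where the columns of M are b1, ..., b4.
Gaussian elimination on [M | p] yields c = (-3, 3, -1, -1).
Check: -3b1 + 3b2 - b3 - b4 = (-1, -9, 4, 9).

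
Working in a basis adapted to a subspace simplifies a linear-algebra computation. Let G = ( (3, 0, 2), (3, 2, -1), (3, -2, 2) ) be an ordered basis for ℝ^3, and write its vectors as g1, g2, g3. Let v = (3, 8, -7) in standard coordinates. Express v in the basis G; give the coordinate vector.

We seek scalars with c_1 g1 + ... + c_3 g3 = v; equivalently solve M c = v where the columns of M are g1, ..., g3.
Gaussian elimination on [M | v] yields c = (-1, 3, -1).
Check: -g1 + 3g2 - g3 = (3, 8, -7).

(-1, 3, -1)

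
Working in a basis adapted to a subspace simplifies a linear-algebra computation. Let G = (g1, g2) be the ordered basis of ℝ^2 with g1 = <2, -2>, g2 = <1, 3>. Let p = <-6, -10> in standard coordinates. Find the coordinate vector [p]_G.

<-1, -4>

[p]_G is the unique c with M c = p, where M has columns g1, g2.
System: 2c_1 + c_2 = -6, -2c_1 + 3c_2 = -10; solving gives c_1 = -1, c_2 = -4.
Check: -g1 - 4g2 = <-6, -10>.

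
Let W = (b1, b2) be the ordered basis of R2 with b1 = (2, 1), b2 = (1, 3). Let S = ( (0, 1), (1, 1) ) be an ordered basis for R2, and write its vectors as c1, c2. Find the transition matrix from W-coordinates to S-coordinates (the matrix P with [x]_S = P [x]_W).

[[-1, 2], [2, 1]]

Let M have columns bj and N have columns cj. Then for every x, N [x]_S = x = M [x]_W, so P = N^(-1) M.
Since det N = -1, N^(-1) has integer entries; multiplying gives P = [[-1, 2], [2, 1]].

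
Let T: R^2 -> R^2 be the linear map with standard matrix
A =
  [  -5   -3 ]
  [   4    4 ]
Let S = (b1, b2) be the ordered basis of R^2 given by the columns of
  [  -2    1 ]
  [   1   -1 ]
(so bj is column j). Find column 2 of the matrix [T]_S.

[2, 2]

Column 2 of [T]_S is the S-coordinate vector of T(b2).
In standard coordinates T(b2) = A b2 = [-2, 0].
Converting to S: [-2, 0] = 2b1 + 2b2, so the coordinate vector is [2, 2].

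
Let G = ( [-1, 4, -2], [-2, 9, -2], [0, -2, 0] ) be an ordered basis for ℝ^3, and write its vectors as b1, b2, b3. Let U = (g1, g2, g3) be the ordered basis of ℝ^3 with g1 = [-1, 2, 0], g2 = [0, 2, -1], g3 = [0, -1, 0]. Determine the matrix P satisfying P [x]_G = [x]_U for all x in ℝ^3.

Column j of P is [bj]_U, since P maps G-coordinates to U-coordinates.
Expressing b1 in U: b1 = g1 + 2g2 + 2g3, so column 1 of P is [1, 2, 2].
Doing the same for each bj gives P = [[1, 2, 0], [2, 2, 0], [2, -1, 2]].

[[1, 2, 0], [2, 2, 0], [2, -1, 2]]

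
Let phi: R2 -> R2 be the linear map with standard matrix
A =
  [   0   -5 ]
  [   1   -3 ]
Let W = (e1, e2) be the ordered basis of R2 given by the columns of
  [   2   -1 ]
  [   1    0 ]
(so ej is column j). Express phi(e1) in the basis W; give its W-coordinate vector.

Compute phi(e1) = A e1 = (-5, -1) in standard coordinates.
Then write this in W-coordinates: solve for y in y_1 e1 + y_2 e2 = (-5, -1).
This gives y = (-1, 3), which is column 1 of [phi]_W.

(-1, 3)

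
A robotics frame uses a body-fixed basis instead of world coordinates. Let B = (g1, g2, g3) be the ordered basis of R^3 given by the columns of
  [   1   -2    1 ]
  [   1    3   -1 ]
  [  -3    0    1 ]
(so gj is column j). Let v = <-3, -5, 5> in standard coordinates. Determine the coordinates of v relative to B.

Write v = c_1 g1 + ... + c_3 g3 and solve for the c_i.
Row-reducing the augmented matrix [M | v] gives c = (-3, -2, -4).
Check: -3g1 - 2g2 - 4g3 = <-3, -5, 5>.

<-3, -2, -4>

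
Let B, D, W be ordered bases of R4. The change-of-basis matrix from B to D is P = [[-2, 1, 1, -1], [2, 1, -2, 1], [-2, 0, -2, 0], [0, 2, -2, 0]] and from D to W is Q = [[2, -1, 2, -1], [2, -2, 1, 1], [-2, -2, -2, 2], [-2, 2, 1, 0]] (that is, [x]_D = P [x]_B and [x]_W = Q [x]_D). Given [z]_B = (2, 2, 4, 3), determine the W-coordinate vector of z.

(-23, -20, 16, -8)

First [z]_D = P [z]_B = (-1, 1, -12, -4).
Then [z]_W = Q [z]_D = (-23, -20, 16, -8).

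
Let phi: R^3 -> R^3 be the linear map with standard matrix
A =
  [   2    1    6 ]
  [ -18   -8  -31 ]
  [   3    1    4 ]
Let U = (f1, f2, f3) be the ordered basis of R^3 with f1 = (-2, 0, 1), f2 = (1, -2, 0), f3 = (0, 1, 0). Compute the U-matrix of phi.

[[-2, 1, 1], [-2, 2, 3], [1, 2, -2]]

Let P have columns f1, ..., f3. Then [phi]_U = P^(-1) A P.
Here det P = 1, so P^(-1) is integer; computing A P first and then P^(-1)(A P) gives [[-2, 1, 1], [-2, 2, 3], [1, 2, -2]].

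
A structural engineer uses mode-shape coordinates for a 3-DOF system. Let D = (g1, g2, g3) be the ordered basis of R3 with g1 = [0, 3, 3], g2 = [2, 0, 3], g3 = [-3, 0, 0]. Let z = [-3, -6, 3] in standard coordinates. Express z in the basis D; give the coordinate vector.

[-2, 3, 3]

[z]_D is the unique c with M c = z, where M has columns g1, ..., g3.
Gaussian elimination on [M | z] yields c = (-2, 3, 3).
Check: -2g1 + 3g2 + 3g3 = [-3, -6, 3].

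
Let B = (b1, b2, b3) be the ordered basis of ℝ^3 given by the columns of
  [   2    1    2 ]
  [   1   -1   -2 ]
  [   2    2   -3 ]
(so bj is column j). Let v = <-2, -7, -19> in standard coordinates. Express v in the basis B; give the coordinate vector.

<-3, -2, 3>

Write v = c_1 b1 + ... + c_3 b3 and solve for the c_i.
Row-reducing the augmented matrix [M | v] gives c = (-3, -2, 3).
Check: -3b1 - 2b2 + 3b3 = <-2, -7, -19>.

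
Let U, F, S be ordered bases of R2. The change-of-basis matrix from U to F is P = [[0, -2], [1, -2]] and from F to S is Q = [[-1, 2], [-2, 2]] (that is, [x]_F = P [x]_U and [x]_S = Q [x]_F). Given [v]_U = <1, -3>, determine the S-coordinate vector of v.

First [v]_F = P [v]_U = <6, 7>.
Then [v]_S = Q [v]_F = <8, 2>.

<8, 2>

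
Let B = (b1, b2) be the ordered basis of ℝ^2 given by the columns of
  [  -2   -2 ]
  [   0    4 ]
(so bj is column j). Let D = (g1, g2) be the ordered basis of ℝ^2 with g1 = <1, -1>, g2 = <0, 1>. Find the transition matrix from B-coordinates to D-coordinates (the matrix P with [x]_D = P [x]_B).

[[-2, -2], [-2, 2]]

Take x = bj: its B-coordinates are the j-th standard unit vector, so P e_j — column j of P — equals [bj]_D.
b1 = -2g1 - 2g2, giving column 1 = <-2, -2>; repeating for each j gives P = [[-2, -2], [-2, 2]].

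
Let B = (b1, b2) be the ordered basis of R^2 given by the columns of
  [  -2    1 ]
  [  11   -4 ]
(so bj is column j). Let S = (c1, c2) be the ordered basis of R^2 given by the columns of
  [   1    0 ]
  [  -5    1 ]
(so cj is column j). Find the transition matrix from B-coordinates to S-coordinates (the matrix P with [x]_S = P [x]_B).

Let M have columns bj and N have columns cj. Then for every x, N [x]_S = x = M [x]_B, so P = N^(-1) M.
Since det N = 1, N^(-1) has integer entries; multiplying gives P = [[-2, 1], [1, 1]].

[[-2, 1], [1, 1]]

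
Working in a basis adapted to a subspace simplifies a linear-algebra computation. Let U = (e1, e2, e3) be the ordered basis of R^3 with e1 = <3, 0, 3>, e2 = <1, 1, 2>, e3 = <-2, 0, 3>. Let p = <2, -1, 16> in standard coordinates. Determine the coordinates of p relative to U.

We seek scalars with c_1 e1 + ... + c_3 e3 = p; equivalently solve M c = p where the columns of M are e1, ..., e3.
Row-reducing the augmented matrix [M | p] gives c = (3, -1, 3).
Check: 3e1 - e2 + 3e3 = <2, -1, 16>.

<3, -1, 3>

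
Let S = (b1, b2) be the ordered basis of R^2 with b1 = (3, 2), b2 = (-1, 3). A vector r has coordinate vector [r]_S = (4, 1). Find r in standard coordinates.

The coordinates say r = 4b1 + b2; adding the scaled basis vectors gives (11, 11).

(11, 11)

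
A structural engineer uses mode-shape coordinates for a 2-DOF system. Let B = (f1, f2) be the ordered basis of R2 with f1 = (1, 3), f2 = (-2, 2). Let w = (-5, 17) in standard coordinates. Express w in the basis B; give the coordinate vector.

(3, 4)

[w]_B is the unique c with M c = w, where M has columns f1, f2.
System: c_1 - 2c_2 = -5, 3c_1 + 2c_2 = 17; solving gives c_1 = 3, c_2 = 4.
Check: 3f1 + 4f2 = (-5, 17).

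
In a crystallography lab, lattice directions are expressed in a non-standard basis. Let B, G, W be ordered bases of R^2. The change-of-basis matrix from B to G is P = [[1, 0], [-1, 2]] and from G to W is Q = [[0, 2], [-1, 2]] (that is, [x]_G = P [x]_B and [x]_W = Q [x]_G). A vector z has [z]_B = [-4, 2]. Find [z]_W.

Composing the changes, [z]_W = Q P [z]_B.
Q P = [[-2, 4], [-3, 4]]; applying this to [-4, 2] gives [16, 20].

[16, 20]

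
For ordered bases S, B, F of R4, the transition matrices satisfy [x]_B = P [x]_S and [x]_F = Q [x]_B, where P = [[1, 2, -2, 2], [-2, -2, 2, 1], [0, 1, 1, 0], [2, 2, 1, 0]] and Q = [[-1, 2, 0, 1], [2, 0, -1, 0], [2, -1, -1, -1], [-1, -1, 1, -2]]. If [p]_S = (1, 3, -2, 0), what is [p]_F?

(-29, 21, 27, -10)

Composing the changes, [p]_F = Q P [p]_S.
Q P = [[-3, -4, 7, 0], [2, 3, -5, 4], [2, 3, -8, 3], [-3, -3, -1, -3]]; applying this to (1, 3, -2, 0) gives (-29, 21, 27, -10).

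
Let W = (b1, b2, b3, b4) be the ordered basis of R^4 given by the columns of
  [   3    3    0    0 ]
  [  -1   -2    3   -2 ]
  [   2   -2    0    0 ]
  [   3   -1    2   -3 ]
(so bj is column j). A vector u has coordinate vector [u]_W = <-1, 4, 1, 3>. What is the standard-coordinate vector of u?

The coordinates say u = -b1 + 4b2 + b3 + 3b4; adding the scaled basis vectors gives <9, -10, -10, -14>.

<9, -10, -10, -14>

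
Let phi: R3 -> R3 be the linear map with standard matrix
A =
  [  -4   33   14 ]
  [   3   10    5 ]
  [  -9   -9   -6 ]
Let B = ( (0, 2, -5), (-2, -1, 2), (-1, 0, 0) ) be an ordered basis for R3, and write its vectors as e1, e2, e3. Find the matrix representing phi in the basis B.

[[-2, -3, -3], [1, 0, -3], [2, -3, 2]]

With P the matrix whose columns are e1, ..., e3, [phi]_B = P^(-1) A P.
Column by column: phi(e1) = A e1 = (-4, -5, 12); its B-coordinates (-2, 1, 2) give column 1.
Continuing for each basis vector yields [phi]_B = [[-2, -3, -3], [1, 0, -3], [2, -3, 2]].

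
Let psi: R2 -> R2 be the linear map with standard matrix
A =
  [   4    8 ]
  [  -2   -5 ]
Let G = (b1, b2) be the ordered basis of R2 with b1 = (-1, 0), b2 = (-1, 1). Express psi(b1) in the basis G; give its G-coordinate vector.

Compute psi(b1) = A b1 = (-4, 2) in standard coordinates.
Then write this in G-coordinates: solve for y in y_1 b1 + y_2 b2 = (-4, 2).
This gives y = (2, 2), which is column 1 of [psi]_G.

(2, 2)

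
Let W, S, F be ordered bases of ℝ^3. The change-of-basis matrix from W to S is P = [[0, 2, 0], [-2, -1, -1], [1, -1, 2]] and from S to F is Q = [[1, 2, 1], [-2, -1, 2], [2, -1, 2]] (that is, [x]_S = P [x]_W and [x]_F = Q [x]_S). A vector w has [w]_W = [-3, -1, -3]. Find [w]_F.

[10, -22, -30]

Composing the changes, [w]_F = Q P [w]_W.
Q P = [[-3, -1, 0], [4, -5, 5], [4, 3, 5]]; applying this to [-3, -1, -3] gives [10, -22, -30].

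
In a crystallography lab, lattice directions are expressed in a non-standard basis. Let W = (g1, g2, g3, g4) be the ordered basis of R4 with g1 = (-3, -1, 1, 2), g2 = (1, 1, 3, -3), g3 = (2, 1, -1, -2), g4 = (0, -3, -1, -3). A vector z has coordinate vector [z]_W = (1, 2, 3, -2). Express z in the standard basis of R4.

z = M [z]_W, where M has columns g1, ..., g4.
Carrying out the matrix-vector product, z = (5, 10, 6, -4).

(5, 10, 6, -4)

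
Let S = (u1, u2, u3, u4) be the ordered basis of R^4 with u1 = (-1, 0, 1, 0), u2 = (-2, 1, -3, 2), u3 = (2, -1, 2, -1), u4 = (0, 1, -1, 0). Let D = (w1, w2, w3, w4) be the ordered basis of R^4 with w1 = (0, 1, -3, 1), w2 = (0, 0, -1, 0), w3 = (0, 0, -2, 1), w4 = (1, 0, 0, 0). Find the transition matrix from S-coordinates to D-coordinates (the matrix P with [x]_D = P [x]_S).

Column j of P is [uj]_D, since P maps S-coordinates to D-coordinates.
Expressing u1 in D: u1 = 0·w1 - w2 + 0·w3 - w4, so column 1 of P is (0, -1, 0, -1).
Doing the same for each uj gives P = [[0, 1, -1, 1], [-1, -2, 1, 0], [0, 1, 0, -1], [-1, -2, 2, 0]].

[[0, 1, -1, 1], [-1, -2, 1, 0], [0, 1, 0, -1], [-1, -2, 2, 0]]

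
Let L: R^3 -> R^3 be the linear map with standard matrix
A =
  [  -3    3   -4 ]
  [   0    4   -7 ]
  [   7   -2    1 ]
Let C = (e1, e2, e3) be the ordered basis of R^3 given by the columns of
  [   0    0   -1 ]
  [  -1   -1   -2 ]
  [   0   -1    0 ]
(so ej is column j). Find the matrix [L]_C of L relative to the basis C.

[[0, 0, -1], [-2, -1, 3], [3, -1, 3]]

The j-th column of [L]_C is [L(ej)]_C.
L(e1) = A e1 = <-3, -4, 2> = 0·e1 - 2e2 + 3e3, so column 1 is <0, -2, 3>.
Repeating for e2, e3 and assembling the columns gives [[0, 0, -1], [-2, -1, 3], [3, -1, 3]].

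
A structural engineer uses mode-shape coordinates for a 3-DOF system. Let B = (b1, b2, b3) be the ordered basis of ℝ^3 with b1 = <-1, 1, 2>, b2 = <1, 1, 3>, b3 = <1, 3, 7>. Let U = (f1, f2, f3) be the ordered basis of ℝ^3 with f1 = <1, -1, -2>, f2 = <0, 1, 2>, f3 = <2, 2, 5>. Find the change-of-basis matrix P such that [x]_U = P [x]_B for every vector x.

[[-1, -1, -1], [0, -2, 0], [0, 1, 1]]

Take x = bj: its B-coordinates are the j-th standard unit vector, so P e_j — column j of P — equals [bj]_U.
b1 = -f1 + 0·f2 + 0·f3, giving column 1 = <-1, 0, 0>; repeating for each j gives P = [[-1, -1, -1], [0, -2, 0], [0, 1, 1]].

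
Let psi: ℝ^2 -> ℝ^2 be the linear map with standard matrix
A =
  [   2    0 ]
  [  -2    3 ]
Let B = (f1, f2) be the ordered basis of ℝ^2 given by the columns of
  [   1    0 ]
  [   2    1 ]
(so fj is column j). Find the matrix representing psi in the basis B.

With P the matrix whose columns are f1, f2, [psi]_B = P^(-1) A P.
Column by column: psi(f1) = A f1 = <2, 4>; its B-coordinates <2, 0> give column 1.
Continuing for each basis vector yields [psi]_B = [[2, 0], [0, 3]].

[[2, 0], [0, 3]]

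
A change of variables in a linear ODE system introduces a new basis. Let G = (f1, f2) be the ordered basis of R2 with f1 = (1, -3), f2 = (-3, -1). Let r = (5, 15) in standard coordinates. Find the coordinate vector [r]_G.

(-4, -3)

We seek scalars with c_1 f1 + c_2 f2 = r; equivalently solve M c = r where the columns of M are f1, f2.
System: c_1 - 3c_2 = 5, -3c_1 - c_2 = 15; solving gives c_1 = -4, c_2 = -3.
Check: -4f1 - 3f2 = (5, 15).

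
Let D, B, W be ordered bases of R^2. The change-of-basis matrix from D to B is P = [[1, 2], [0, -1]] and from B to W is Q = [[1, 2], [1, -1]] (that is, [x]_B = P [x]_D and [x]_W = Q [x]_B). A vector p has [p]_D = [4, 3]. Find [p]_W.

[4, 13]

First [p]_B = P [p]_D = [10, -3].
Then [p]_W = Q [p]_B = [4, 13].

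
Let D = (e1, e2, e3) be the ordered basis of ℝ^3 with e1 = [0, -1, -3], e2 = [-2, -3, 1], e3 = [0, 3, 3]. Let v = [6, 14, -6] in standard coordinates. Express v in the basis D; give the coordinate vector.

We seek scalars with c_1 e1 + ... + c_3 e3 = v; equivalently solve M c = v where the columns of M are e1, ..., e3.
Solving this 3x3 system gives c = (4, -3, 3).
Check: 4e1 - 3e2 + 3e3 = [6, 14, -6].

[4, -3, 3]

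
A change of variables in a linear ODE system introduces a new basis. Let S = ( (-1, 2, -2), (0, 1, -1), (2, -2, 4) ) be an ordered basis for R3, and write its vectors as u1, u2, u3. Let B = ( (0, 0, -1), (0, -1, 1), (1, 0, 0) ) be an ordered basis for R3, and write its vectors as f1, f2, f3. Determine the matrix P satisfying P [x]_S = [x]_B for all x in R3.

Let M have columns uj and N have columns fj. Then for every x, N [x]_B = x = M [x]_S, so P = N^(-1) M.
Since det N = -1, N^(-1) has integer entries; multiplying gives P = [[0, 0, -2], [-2, -1, 2], [-1, 0, 2]].

[[0, 0, -2], [-2, -1, 2], [-1, 0, 2]]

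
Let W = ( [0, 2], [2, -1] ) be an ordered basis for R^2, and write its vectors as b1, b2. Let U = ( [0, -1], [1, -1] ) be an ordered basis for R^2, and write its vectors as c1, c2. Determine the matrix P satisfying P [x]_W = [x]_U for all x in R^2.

[[-2, -1], [0, 2]]

Take x = bj: its W-coordinates are the j-th standard unit vector, so P e_j — column j of P — equals [bj]_U.
b1 = -2c1 + 0·c2, giving column 1 = [-2, 0]; repeating for each j gives P = [[-2, -1], [0, 2]].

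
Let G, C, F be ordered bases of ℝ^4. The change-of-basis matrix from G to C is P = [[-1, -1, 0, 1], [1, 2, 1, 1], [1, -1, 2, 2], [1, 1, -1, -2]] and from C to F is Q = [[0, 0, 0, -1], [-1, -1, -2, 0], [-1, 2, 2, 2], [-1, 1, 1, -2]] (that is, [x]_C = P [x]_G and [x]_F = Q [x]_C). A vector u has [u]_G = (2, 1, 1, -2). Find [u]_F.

(-6, 4, 21, -5)

First [u]_C = P [u]_G = (-5, 3, -1, 6).
Then [u]_F = Q [u]_C = (-6, 4, 21, -5).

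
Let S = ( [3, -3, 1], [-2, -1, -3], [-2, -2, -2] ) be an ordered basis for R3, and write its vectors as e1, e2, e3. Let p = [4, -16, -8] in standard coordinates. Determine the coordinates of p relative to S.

[4, 4, 0]

[p]_S is the unique c with M c = p, where M has columns e1, ..., e3.
Row-reducing the augmented matrix [M | p] gives c = (4, 4, 0).
Check: 4e1 + 4e2 + 0·e3 = [4, -16, -8].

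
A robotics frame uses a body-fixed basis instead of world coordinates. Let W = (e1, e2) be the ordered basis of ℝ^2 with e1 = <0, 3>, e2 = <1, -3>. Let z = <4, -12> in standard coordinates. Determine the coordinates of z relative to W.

<0, 4>

[z]_W is the unique c with M c = z, where M has columns e1, e2.
System: 0c_1 + c_2 = 4, 3c_1 - 3c_2 = -12; solving gives c_1 = 0, c_2 = 4.
Check: 0·e1 + 4e2 = <4, -12>.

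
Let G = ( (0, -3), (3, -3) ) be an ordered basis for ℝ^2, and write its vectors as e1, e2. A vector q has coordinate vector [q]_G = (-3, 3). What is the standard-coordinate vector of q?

q = M [q]_G, where M has columns e1, e2.
Carrying out the matrix-vector product, q = (9, 0).

(9, 0)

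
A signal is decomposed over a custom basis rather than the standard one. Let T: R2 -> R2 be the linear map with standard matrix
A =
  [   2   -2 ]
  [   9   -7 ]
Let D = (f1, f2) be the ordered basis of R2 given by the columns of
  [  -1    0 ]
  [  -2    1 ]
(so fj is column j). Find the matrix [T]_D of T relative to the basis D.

With P the matrix whose columns are f1, f2, [T]_D = P^(-1) A P.
Column by column: T(f1) = A f1 = (2, 5); its D-coordinates (-2, 1) give column 1.
Continuing for each basis vector yields [T]_D = [[-2, 2], [1, -3]].

[[-2, 2], [1, -3]]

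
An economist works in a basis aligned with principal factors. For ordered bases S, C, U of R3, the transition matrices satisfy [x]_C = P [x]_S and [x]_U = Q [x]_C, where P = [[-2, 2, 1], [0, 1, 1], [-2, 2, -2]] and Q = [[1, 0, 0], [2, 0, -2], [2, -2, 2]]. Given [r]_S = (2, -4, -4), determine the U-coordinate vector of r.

Composing the changes, [r]_U = Q P [r]_S.
Q P = [[-2, 2, 1], [0, 0, 6], [-8, 6, -4]]; applying this to (2, -4, -4) gives (-16, -24, -24).

(-16, -24, -24)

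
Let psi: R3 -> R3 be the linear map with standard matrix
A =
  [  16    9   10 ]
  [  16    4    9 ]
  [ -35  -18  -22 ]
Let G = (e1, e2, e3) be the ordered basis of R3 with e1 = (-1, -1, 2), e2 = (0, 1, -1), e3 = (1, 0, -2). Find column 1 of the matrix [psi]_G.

(3, 1, -2)

Column 1 of [psi]_G is the G-coordinate vector of psi(e1).
In standard coordinates psi(e1) = A e1 = (-5, -2, 9).
Converting to G: (-5, -2, 9) = 3e1 + e2 - 2e3, so the coordinate vector is (3, 1, -2).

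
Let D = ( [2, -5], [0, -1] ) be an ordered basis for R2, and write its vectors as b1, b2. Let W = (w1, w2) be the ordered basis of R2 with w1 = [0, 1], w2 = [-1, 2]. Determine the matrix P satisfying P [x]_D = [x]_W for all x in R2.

[[-1, -1], [-2, 0]]

Column j of P is [bj]_W, since P maps D-coordinates to W-coordinates.
Expressing b1 in W: b1 = -w1 - 2w2, so column 1 of P is [-1, -2].
Doing the same for each bj gives P = [[-1, -1], [-2, 0]].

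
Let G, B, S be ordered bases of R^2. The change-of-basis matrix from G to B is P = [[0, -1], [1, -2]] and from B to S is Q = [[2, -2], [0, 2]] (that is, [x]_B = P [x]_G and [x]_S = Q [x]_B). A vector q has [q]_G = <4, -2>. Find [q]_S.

Composing the changes, [q]_S = Q P [q]_G.
Q P = [[-2, 2], [2, -4]]; applying this to <4, -2> gives <-12, 16>.

<-12, 16>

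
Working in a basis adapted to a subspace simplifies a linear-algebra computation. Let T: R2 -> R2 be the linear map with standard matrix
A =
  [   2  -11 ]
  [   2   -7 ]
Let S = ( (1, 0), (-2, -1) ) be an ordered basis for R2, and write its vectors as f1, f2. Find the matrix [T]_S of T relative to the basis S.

The j-th column of [T]_S is [T(fj)]_S.
T(f1) = A f1 = (2, 2) = -2f1 - 2f2, so column 1 is (-2, -2).
Repeating for f2 and assembling the columns gives [[-2, 1], [-2, -3]].

[[-2, 1], [-2, -3]]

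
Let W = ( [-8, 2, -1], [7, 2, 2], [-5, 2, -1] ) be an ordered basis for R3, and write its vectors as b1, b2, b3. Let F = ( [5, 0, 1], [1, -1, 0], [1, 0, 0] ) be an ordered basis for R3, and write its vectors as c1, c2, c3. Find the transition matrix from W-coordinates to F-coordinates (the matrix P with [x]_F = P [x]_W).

Take x = bj: its W-coordinates are the j-th standard unit vector, so P e_j — column j of P — equals [bj]_F.
b1 = -c1 - 2c2 - c3, giving column 1 = [-1, -2, -1]; repeating for each j gives P = [[-1, 2, -1], [-2, -2, -2], [-1, -1, 2]].

[[-1, 2, -1], [-2, -2, -2], [-1, -1, 2]]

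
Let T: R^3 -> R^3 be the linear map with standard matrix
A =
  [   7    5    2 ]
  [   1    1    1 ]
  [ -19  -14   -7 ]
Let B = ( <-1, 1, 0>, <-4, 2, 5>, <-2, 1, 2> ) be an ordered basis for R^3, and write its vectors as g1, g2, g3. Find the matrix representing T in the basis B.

With P the matrix whose columns are g1, ..., g3, [T]_B = P^(-1) A P.
Column by column: T(g1) = A g1 = <-2, 0, 5>; its B-coordinates <-2, 1, 0> give column 1.
Continuing for each basis vector yields [T]_B = [[-2, -2, -3], [1, 3, 2], [0, -1, 0]].

[[-2, -2, -3], [1, 3, 2], [0, -1, 0]]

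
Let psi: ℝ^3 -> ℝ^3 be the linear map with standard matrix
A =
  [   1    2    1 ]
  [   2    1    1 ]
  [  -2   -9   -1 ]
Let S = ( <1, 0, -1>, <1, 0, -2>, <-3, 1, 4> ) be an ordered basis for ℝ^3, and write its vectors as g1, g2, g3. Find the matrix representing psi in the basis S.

[[1, -2, -3], [2, 1, 3], [1, 0, -1]]

The j-th column of [psi]_S is [psi(gj)]_S.
psi(g1) = A g1 = <0, 1, -1> = g1 + 2g2 + g3, so column 1 is <1, 2, 1>.
Repeating for g2, g3 and assembling the columns gives [[1, -2, -3], [2, 1, 3], [1, 0, -1]].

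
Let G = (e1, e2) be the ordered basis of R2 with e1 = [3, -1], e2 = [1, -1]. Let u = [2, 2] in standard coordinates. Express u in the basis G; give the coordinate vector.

Write u = c_1 e1 + c_2 e2 and solve for the c_i.
System: 3c_1 + c_2 = 2, -c_1 - c_2 = 2; solving gives c_1 = 2, c_2 = -4.
Check: 2e1 - 4e2 = [2, 2].

[2, -4]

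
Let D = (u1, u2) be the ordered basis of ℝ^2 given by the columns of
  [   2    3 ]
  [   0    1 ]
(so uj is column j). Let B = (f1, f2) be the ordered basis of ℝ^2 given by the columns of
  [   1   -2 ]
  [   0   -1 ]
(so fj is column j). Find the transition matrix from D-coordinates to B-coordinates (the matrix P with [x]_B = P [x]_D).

Column j of P is [uj]_B, since P maps D-coordinates to B-coordinates.
Expressing u1 in B: u1 = 2f1 + 0·f2, so column 1 of P is <2, 0>.
Doing the same for each uj gives P = [[2, 1], [0, -1]].

[[2, 1], [0, -1]]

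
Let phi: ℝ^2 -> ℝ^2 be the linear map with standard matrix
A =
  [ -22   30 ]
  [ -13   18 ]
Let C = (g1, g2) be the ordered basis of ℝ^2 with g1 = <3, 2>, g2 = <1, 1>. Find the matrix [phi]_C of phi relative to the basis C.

Let P have columns g1, g2. Then [phi]_C = P^(-1) A P.
Here det P = 1, so P^(-1) is integer; computing A P first and then P^(-1)(A P) gives [[-3, 3], [3, -1]].

[[-3, 3], [3, -1]]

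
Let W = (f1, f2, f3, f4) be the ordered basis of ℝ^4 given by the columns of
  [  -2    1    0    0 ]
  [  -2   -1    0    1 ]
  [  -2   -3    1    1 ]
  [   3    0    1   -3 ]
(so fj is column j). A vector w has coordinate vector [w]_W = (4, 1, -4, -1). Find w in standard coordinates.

(-7, -10, -16, 11)

By definition w = 4f1 + f2 - 4f3 - f4.
Summing componentwise gives (-7, -10, -16, 11).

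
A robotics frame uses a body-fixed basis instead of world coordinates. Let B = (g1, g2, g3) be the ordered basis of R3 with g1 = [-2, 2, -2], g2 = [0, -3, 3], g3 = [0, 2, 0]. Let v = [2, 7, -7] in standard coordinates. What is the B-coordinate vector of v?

We seek scalars with c_1 g1 + ... + c_3 g3 = v; equivalently solve M c = v where the columns of M are g1, ..., g3.
Row-reducing the augmented matrix [M | v] gives c = (-1, -3, 0).
Check: -g1 - 3g2 + 0·g3 = [2, 7, -7].

[-1, -3, 0]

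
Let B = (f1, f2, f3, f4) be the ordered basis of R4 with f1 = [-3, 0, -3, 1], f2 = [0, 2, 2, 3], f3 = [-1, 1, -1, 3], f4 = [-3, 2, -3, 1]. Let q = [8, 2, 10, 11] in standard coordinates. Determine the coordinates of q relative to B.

Write q = c_1 f1 + ... + c_4 f4 and solve for the c_i.
Row-reducing the augmented matrix [M | q] gives c = (-2, 1, 4, -2).
Check: -2f1 + f2 + 4f3 - 2f4 = [8, 2, 10, 11].

[-2, 1, 4, -2]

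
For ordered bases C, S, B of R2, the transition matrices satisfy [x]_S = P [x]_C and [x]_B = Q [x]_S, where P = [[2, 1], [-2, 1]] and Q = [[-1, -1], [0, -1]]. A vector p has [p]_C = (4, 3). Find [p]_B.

(-6, 5)

First [p]_S = P [p]_C = (11, -5).
Then [p]_B = Q [p]_S = (-6, 5).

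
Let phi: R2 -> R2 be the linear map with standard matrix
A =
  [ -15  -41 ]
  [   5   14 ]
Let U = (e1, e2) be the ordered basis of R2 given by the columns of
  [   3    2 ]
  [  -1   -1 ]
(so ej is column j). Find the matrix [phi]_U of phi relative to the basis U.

[[-2, 3], [1, 1]]

The j-th column of [phi]_U is [phi(ej)]_U.
phi(e1) = A e1 = (-4, 1) = -2e1 + e2, so column 1 is (-2, 1).
Repeating for e2 and assembling the columns gives [[-2, 3], [1, 1]].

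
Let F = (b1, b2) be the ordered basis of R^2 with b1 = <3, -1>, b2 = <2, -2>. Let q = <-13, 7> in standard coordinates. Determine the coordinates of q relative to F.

[q]_F is the unique c with M c = q, where M has columns b1, b2.
System: 3c_1 + 2c_2 = -13, -c_1 - 2c_2 = 7; solving gives c_1 = -3, c_2 = -2.
Check: -3b1 - 2b2 = <-13, 7>.

<-3, -2>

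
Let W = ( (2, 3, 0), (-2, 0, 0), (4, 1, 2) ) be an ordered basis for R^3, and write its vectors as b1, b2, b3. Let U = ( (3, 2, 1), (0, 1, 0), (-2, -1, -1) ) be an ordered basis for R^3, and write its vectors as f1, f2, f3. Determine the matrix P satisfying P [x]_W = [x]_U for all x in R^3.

[[2, -2, 0], [1, 2, -1], [2, -2, -2]]

Column j of P is [bj]_U, since P maps W-coordinates to U-coordinates.
Expressing b1 in U: b1 = 2f1 + f2 + 2f3, so column 1 of P is (2, 1, 2).
Doing the same for each bj gives P = [[2, -2, 0], [1, 2, -1], [2, -2, -2]].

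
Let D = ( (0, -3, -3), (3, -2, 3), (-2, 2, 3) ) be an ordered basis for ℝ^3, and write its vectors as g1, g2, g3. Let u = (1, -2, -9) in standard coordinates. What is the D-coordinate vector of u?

(0, -1, -2)

Write u = c_1 g1 + ... + c_3 g3 and solve for the c_i.
Gaussian elimination on [M | u] yields c = (0, -1, -2).
Check: 0·g1 - g2 - 2g3 = (1, -2, -9).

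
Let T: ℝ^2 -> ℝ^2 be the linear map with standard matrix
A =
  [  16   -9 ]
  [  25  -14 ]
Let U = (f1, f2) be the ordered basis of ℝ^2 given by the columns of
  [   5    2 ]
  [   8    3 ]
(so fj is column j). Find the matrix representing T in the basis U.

With P the matrix whose columns are f1, f2, [T]_U = P^(-1) A P.
Column by column: T(f1) = A f1 = <8, 13>; its U-coordinates <2, -1> give column 1.
Continuing for each basis vector yields [T]_U = [[2, 1], [-1, 0]].

[[2, 1], [-1, 0]]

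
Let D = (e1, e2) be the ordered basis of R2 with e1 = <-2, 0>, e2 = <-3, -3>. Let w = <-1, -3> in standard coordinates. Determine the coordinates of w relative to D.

<-1, 1>

We seek scalars with c_1 e1 + c_2 e2 = w; equivalently solve M c = w where the columns of M are e1, e2.
System: -2c_1 - 3c_2 = -1, 0c_1 - 3c_2 = -3; solving gives c_1 = -1, c_2 = 1.
Check: -e1 + e2 = <-1, -3>.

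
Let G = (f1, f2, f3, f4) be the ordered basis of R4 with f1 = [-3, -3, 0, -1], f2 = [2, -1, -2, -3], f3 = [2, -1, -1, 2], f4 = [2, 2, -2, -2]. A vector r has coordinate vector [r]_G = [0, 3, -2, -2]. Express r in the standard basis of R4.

[-2, -5, 0, -9]

By definition r = 0·f1 + 3f2 - 2f3 - 2f4.
Summing componentwise gives [-2, -5, 0, -9].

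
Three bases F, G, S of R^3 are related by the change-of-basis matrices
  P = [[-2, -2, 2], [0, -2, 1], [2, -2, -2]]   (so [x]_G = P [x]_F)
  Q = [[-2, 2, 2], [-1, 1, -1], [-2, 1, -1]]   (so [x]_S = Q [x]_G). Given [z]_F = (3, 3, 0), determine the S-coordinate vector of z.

(12, 6, 18)

First [z]_G = P [z]_F = (-12, -6, 0).
Then [z]_S = Q [z]_G = (12, 6, 18).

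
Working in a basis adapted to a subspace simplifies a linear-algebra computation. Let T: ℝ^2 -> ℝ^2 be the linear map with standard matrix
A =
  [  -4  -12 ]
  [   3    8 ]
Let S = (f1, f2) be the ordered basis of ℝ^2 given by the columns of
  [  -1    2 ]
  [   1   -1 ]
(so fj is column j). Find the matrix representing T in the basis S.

[[2, 0], [-3, 2]]

Let P have columns f1, f2. Then [T]_S = P^(-1) A P.
Here det P = -1, so P^(-1) is integer; computing A P first and then P^(-1)(A P) gives [[2, 0], [-3, 2]].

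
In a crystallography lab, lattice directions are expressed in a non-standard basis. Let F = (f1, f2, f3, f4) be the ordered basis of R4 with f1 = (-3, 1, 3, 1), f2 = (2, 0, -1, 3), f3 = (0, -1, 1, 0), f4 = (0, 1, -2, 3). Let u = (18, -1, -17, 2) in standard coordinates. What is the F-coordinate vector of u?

(-4, 3, -4, -1)

We seek scalars with c_1 f1 + ... + c_4 f4 = u; equivalently solve M c = u where the columns of M are f1, ..., f4.
Row-reducing the augmented matrix [M | u] gives c = (-4, 3, -4, -1).
Check: -4f1 + 3f2 - 4f3 - f4 = (18, -1, -17, 2).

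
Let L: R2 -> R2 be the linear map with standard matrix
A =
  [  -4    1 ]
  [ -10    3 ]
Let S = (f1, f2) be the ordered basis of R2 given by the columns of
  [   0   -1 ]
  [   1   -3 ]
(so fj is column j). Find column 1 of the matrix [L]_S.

[0, -1]

Column 1 of [L]_S is the S-coordinate vector of L(f1).
In standard coordinates L(f1) = A f1 = [1, 3].
Converting to S: [1, 3] = 0·f1 - f2, so the coordinate vector is [0, -1].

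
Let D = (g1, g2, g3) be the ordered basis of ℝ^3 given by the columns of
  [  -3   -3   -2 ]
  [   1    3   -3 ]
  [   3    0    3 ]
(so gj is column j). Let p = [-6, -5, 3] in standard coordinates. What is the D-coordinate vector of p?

[-2, 2, 3]

Write p = c_1 g1 + ... + c_3 g3 and solve for the c_i.
Row-reducing the augmented matrix [M | p] gives c = (-2, 2, 3).
Check: -2g1 + 2g2 + 3g3 = [-6, -5, 3].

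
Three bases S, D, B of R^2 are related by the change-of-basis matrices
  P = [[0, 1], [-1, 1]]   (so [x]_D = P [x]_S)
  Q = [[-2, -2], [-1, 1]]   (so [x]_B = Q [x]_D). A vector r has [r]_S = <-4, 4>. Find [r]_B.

Composing the changes, [r]_B = Q P [r]_S.
Q P = [[2, -4], [-1, 0]]; applying this to <-4, 4> gives <-24, 4>.

<-24, 4>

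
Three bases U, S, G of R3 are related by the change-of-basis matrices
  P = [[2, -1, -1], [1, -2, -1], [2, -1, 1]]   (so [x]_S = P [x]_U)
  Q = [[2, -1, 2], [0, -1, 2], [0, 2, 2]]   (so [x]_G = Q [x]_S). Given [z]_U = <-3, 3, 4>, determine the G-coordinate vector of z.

First [z]_S = P [z]_U = <-13, -13, -5>.
Then [z]_G = Q [z]_S = <-23, 3, -36>.

<-23, 3, -36>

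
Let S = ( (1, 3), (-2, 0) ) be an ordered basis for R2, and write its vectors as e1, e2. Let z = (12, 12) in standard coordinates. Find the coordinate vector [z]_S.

(4, -4)

We seek scalars with c_1 e1 + c_2 e2 = z; equivalently solve M c = z where the columns of M are e1, e2.
System: c_1 - 2c_2 = 12, 3c_1 + 0c_2 = 12; solving gives c_1 = 4, c_2 = -4.
Check: 4e1 - 4e2 = (12, 12).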